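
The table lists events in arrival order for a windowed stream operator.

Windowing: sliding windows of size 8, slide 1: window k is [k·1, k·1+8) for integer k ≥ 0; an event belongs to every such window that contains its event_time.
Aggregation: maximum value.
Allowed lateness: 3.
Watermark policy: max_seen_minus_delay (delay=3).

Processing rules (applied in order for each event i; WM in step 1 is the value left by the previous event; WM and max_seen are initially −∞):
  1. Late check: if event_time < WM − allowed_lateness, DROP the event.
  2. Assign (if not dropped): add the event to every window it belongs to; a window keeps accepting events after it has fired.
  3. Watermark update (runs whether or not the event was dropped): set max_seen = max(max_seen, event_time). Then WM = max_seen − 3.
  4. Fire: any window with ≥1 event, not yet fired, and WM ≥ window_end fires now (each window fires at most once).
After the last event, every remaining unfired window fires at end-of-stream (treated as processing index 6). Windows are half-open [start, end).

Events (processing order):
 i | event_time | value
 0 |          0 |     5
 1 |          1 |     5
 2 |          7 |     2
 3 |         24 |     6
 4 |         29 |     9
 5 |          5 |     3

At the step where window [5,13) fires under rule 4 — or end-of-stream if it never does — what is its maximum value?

i=0 t=0 v=5: → [0,8); WM=-3
i=1 t=1 v=5: → [1,9),[0,8); WM=-2
i=2 t=7 v=2: → [7,15),[6,14),[5,13),[4,12),[3,11),[2,10),[1,9),[0,8); WM=4
i=3 t=24 v=6: → [24,32),[23,31),[22,30),[21,29),[20,28),[19,27),[18,26),[17,25); WM=21; [0,8) fires=5 [1,9) fires=5 [2,10) fires=2 [3,11) fires=2 [4,12) fires=2 [5,13) fires=2 [6,14) fires=2 [7,15) fires=2
i=4 t=29 v=9: → [29,37),[28,36),[27,35),[26,34),[25,33),[24,32),[23,31),[22,30); WM=26; [17,25) fires=6 [18,26) fires=6
i=5 t=5 v=3: DROP (t<26-3); WM=26

2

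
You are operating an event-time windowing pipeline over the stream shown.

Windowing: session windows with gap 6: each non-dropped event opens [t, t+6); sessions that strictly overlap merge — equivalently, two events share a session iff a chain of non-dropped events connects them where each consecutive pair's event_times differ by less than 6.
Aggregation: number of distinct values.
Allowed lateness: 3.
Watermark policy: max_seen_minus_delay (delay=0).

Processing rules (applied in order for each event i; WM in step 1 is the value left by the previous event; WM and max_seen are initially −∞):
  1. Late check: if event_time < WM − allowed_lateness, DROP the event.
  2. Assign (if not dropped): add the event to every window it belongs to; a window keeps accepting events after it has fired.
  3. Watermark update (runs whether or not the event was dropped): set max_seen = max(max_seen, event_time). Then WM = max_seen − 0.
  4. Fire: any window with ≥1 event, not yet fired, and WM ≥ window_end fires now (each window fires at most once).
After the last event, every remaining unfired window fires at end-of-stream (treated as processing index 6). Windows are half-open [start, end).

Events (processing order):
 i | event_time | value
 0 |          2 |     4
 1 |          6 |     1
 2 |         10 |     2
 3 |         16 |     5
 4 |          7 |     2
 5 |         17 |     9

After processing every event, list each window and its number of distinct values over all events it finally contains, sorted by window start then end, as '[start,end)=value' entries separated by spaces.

i=0 t=2 v=4: → [2,8); WM=2
i=1 t=6 v=1: → [2,12); WM=6
i=2 t=10 v=2: → [2,16); WM=10
i=3 t=16 v=5: → [16,22); WM=16
i=4 t=7 v=2: DROP (t<16-3); WM=16
i=5 t=17 v=9: → [16,23); WM=17

[2,16)=3 [16,23)=2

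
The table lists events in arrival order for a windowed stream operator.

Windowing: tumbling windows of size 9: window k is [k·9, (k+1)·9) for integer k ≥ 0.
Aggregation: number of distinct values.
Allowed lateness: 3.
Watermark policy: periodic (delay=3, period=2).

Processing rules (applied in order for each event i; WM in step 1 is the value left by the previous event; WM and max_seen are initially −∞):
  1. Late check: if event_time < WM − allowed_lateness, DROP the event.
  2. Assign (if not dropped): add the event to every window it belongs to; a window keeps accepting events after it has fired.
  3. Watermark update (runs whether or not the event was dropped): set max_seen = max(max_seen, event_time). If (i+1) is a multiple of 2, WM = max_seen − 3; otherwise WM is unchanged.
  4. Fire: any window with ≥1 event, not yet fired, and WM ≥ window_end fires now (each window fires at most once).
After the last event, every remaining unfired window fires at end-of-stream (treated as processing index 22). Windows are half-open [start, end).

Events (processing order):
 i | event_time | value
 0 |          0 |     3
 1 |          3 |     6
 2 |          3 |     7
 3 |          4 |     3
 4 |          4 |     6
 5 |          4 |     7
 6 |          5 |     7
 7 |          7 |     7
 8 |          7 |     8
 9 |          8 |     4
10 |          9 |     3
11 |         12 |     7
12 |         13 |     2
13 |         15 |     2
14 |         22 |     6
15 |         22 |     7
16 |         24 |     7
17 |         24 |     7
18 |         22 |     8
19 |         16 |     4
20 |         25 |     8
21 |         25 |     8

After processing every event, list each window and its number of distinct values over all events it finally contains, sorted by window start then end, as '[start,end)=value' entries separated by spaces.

[0,9)=5 [9,18)=3 [18,27)=3

i=0 t=0 v=3: → [0,9); WM=−∞
i=1 t=3 v=6: → [0,9); WM=0
i=2 t=3 v=7: → [0,9); WM=0
i=3 t=4 v=3: → [0,9); WM=1
i=4 t=4 v=6: → [0,9); WM=1
i=5 t=4 v=7: → [0,9); WM=1
i=6 t=5 v=7: → [0,9); WM=1
i=7 t=7 v=7: → [0,9); WM=4
i=8 t=7 v=8: → [0,9); WM=4
i=9 t=8 v=4: → [0,9); WM=5
i=10 t=9 v=3: → [9,18); WM=5
i=11 t=12 v=7: → [9,18); WM=9; [0,9) fires=5
i=12 t=13 v=2: → [9,18); WM=9
i=13 t=15 v=2: → [9,18); WM=12
i=14 t=22 v=6: → [18,27); WM=12
i=15 t=22 v=7: → [18,27); WM=19; [9,18) fires=3
i=16 t=24 v=7: → [18,27); WM=19
i=17 t=24 v=7: → [18,27); WM=21
i=18 t=22 v=8: → [18,27); WM=21
i=19 t=16 v=4: DROP (t<21-3); WM=21
i=20 t=25 v=8: → [18,27); WM=21
i=21 t=25 v=8: → [18,27); WM=22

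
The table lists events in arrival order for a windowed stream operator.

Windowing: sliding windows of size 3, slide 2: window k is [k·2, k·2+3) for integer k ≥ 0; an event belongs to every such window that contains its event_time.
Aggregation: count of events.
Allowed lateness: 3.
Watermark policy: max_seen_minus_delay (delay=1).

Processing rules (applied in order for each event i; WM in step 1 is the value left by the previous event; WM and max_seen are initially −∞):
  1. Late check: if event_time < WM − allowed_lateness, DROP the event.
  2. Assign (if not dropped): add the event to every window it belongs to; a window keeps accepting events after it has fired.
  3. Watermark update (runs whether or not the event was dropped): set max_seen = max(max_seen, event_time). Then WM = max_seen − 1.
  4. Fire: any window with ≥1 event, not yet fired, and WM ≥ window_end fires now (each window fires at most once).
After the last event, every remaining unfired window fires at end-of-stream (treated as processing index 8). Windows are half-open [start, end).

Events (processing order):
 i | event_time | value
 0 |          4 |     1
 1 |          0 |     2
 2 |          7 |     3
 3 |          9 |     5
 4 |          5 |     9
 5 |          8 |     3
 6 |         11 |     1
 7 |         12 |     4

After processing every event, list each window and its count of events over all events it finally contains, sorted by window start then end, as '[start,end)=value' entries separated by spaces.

[0,3)=1 [2,5)=1 [4,7)=2 [6,9)=2 [8,11)=2 [10,13)=2 [12,15)=1

i=0 t=4 v=1: → [4,7),[2,5); WM=3
i=1 t=0 v=2: → [0,3); WM=3; [0,3) fires=1
i=2 t=7 v=3: → [6,9); WM=6; [2,5) fires=1
i=3 t=9 v=5: → [8,11); WM=8; [4,7) fires=1
i=4 t=5 v=9: → [4,7); WM=8
i=5 t=8 v=3: → [8,11),[6,9); WM=8
i=6 t=11 v=1: → [10,13); WM=10; [6,9) fires=2
i=7 t=12 v=4: → [12,15),[10,13); WM=11; [8,11) fires=2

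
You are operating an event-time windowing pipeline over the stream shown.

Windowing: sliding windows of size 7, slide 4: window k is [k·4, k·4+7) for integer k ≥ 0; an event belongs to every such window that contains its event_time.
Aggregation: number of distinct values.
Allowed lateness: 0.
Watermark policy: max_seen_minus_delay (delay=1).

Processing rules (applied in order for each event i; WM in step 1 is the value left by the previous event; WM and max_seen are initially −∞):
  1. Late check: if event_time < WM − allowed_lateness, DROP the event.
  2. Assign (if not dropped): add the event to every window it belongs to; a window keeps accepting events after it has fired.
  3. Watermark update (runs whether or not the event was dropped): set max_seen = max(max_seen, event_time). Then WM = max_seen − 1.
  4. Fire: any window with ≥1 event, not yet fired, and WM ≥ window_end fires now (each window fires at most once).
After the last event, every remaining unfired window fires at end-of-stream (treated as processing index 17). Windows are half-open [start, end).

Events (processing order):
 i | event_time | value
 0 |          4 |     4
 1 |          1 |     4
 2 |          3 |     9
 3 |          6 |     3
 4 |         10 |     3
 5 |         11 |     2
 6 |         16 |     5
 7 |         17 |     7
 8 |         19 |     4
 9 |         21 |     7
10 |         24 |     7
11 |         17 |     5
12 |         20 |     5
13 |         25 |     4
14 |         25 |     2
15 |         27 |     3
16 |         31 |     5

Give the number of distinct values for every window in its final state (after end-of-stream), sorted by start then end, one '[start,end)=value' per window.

i=0 t=4 v=4: → [4,11),[0,7); WM=3
i=1 t=1 v=4: DROP (t<3-0); WM=3
i=2 t=3 v=9: → [0,7); WM=3
i=3 t=6 v=3: → [4,11),[0,7); WM=5
i=4 t=10 v=3: → [8,15),[4,11); WM=9; [0,7) fires=3
i=5 t=11 v=2: → [8,15); WM=10
i=6 t=16 v=5: → [16,23),[12,19); WM=15; [4,11) fires=2 [8,15) fires=2
i=7 t=17 v=7: → [16,23),[12,19); WM=16
i=8 t=19 v=4: → [16,23); WM=18
i=9 t=21 v=7: → [20,27),[16,23); WM=20; [12,19) fires=2
i=10 t=24 v=7: → [24,31),[20,27); WM=23; [16,23) fires=3
i=11 t=17 v=5: DROP (t<23-0); WM=23
i=12 t=20 v=5: DROP (t<23-0); WM=23
i=13 t=25 v=4: → [24,31),[20,27); WM=24
i=14 t=25 v=2: → [24,31),[20,27); WM=24
i=15 t=27 v=3: → [24,31); WM=26
i=16 t=31 v=5: → [28,35); WM=30; [20,27) fires=3

[0,7)=3 [4,11)=2 [8,15)=2 [12,19)=2 [16,23)=3 [20,27)=3 [24,31)=4 [28,35)=1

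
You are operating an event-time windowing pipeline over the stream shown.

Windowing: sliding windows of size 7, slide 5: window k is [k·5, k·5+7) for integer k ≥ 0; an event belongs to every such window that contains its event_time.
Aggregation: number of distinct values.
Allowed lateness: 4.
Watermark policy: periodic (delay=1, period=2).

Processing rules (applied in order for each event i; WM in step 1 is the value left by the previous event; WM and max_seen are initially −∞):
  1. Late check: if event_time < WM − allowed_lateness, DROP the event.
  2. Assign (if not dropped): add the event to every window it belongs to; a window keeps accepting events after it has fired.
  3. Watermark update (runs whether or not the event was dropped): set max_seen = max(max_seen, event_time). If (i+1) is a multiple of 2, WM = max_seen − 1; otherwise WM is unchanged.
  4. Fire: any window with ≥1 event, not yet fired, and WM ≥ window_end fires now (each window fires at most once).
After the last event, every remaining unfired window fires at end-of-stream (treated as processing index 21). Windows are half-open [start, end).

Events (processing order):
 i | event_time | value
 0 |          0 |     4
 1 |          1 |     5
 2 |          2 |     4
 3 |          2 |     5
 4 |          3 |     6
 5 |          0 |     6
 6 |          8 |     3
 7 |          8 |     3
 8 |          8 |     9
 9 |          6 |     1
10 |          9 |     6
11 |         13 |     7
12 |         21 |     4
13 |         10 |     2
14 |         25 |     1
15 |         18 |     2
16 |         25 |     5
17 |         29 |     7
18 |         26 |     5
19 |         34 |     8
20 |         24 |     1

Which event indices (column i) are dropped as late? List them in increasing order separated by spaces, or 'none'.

20

i=0 t=0 v=4: → [0,7); WM=−∞
i=1 t=1 v=5: → [0,7); WM=0
i=2 t=2 v=4: → [0,7); WM=0
i=3 t=2 v=5: → [0,7); WM=1
i=4 t=3 v=6: → [0,7); WM=1
i=5 t=0 v=6: → [0,7); WM=2
i=6 t=8 v=3: → [5,12); WM=2
i=7 t=8 v=3: → [5,12); WM=7; [0,7) fires=3
i=8 t=8 v=9: → [5,12); WM=7
i=9 t=6 v=1: → [5,12),[0,7); WM=7
i=10 t=9 v=6: → [5,12); WM=7
i=11 t=13 v=7: → [10,17); WM=12; [5,12) fires=4
i=12 t=21 v=4: → [20,27),[15,22); WM=12
i=13 t=10 v=2: → [10,17),[5,12); WM=20; [10,17) fires=2
i=14 t=25 v=1: → [25,32),[20,27); WM=20
i=15 t=18 v=2: → [15,22); WM=24; [15,22) fires=2
i=16 t=25 v=5: → [25,32),[20,27); WM=24
i=17 t=29 v=7: → [25,32); WM=28; [20,27) fires=3
i=18 t=26 v=5: → [25,32),[20,27); WM=28
i=19 t=34 v=8: → [30,37); WM=33; [25,32) fires=3
i=20 t=24 v=1: DROP (t<33-4); WM=33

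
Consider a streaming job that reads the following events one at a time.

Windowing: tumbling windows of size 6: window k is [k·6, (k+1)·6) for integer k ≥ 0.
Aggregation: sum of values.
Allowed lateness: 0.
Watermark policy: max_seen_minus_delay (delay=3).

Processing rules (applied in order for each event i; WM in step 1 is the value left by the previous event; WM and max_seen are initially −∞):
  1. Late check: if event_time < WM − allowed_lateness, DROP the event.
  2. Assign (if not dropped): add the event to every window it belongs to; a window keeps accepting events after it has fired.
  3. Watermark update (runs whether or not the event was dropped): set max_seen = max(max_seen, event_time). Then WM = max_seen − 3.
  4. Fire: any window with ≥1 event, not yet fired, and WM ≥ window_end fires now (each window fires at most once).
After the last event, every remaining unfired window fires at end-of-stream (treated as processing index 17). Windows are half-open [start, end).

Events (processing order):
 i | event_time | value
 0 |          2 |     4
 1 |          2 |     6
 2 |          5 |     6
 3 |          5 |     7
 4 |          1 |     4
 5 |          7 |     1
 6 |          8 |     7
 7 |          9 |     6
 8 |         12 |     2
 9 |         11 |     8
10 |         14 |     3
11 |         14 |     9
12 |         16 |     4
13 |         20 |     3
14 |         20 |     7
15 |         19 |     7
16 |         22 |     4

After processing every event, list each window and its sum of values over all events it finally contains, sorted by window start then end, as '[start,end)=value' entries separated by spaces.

i=0 t=2 v=4: → [0,6); WM=-1
i=1 t=2 v=6: → [0,6); WM=-1
i=2 t=5 v=6: → [0,6); WM=2
i=3 t=5 v=7: → [0,6); WM=2
i=4 t=1 v=4: DROP (t<2-0); WM=2
i=5 t=7 v=1: → [6,12); WM=4
i=6 t=8 v=7: → [6,12); WM=5
i=7 t=9 v=6: → [6,12); WM=6; [0,6) fires=23
i=8 t=12 v=2: → [12,18); WM=9
i=9 t=11 v=8: → [6,12); WM=9
i=10 t=14 v=3: → [12,18); WM=11
i=11 t=14 v=9: → [12,18); WM=11
i=12 t=16 v=4: → [12,18); WM=13; [6,12) fires=22
i=13 t=20 v=3: → [18,24); WM=17
i=14 t=20 v=7: → [18,24); WM=17
i=15 t=19 v=7: → [18,24); WM=17
i=16 t=22 v=4: → [18,24); WM=19; [12,18) fires=18

[0,6)=23 [6,12)=22 [12,18)=18 [18,24)=21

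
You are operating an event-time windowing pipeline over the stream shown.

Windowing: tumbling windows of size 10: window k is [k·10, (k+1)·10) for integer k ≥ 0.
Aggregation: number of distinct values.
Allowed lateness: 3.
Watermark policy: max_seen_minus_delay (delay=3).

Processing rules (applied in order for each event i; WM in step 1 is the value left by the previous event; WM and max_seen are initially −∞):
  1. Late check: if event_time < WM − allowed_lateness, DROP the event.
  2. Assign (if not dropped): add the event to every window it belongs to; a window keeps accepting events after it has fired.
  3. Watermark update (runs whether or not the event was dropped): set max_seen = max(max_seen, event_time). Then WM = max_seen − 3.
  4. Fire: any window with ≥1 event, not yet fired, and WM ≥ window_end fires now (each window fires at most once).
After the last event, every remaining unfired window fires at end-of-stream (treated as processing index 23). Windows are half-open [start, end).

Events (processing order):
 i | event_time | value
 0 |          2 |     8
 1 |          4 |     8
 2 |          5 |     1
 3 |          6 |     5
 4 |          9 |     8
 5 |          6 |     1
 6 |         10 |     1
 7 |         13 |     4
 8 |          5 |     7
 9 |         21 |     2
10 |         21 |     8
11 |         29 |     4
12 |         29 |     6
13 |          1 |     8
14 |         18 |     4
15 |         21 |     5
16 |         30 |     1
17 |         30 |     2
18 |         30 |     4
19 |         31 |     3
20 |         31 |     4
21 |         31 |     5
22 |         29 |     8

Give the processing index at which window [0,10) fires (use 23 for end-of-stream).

i=0 t=2 v=8: → [0,10); WM=-1
i=1 t=4 v=8: → [0,10); WM=1
i=2 t=5 v=1: → [0,10); WM=2
i=3 t=6 v=5: → [0,10); WM=3
i=4 t=9 v=8: → [0,10); WM=6
i=5 t=6 v=1: → [0,10); WM=6
i=6 t=10 v=1: → [10,20); WM=7
i=7 t=13 v=4: → [10,20); WM=10; [0,10) fires=3
i=8 t=5 v=7: DROP (t<10-3); WM=10
i=9 t=21 v=2: → [20,30); WM=18
i=10 t=21 v=8: → [20,30); WM=18
i=11 t=29 v=4: → [20,30); WM=26; [10,20) fires=2
i=12 t=29 v=6: → [20,30); WM=26
i=13 t=1 v=8: DROP (t<26-3); WM=26
i=14 t=18 v=4: DROP (t<26-3); WM=26
i=15 t=21 v=5: DROP (t<26-3); WM=26
i=16 t=30 v=1: → [30,40); WM=27
i=17 t=30 v=2: → [30,40); WM=27
i=18 t=30 v=4: → [30,40); WM=27
i=19 t=31 v=3: → [30,40); WM=28
i=20 t=31 v=4: → [30,40); WM=28
i=21 t=31 v=5: → [30,40); WM=28
i=22 t=29 v=8: → [20,30); WM=28

7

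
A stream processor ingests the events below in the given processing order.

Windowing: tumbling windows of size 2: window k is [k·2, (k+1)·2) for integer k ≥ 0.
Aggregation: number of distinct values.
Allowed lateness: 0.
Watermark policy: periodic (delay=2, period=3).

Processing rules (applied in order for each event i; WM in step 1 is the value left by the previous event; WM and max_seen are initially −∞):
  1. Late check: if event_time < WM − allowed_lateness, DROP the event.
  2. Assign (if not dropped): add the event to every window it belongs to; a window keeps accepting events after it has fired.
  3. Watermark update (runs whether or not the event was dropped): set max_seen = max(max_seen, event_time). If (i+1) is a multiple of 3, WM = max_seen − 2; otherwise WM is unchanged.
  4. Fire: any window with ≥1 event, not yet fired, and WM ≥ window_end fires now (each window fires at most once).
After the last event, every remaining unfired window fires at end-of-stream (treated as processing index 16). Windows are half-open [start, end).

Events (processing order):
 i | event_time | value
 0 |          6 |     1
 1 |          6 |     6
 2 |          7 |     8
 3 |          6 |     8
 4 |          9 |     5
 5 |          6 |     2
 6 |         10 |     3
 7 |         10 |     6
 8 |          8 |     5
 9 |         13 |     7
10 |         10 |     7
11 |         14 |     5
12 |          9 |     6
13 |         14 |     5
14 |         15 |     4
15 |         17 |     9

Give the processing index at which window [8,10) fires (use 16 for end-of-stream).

11

i=0 t=6 v=1: → [6,8); WM=−∞
i=1 t=6 v=6: → [6,8); WM=−∞
i=2 t=7 v=8: → [6,8); WM=5
i=3 t=6 v=8: → [6,8); WM=5
i=4 t=9 v=5: → [8,10); WM=5
i=5 t=6 v=2: → [6,8); WM=7
i=6 t=10 v=3: → [10,12); WM=7
i=7 t=10 v=6: → [10,12); WM=7
i=8 t=8 v=5: → [8,10); WM=8; [6,8) fires=4
i=9 t=13 v=7: → [12,14); WM=8
i=10 t=10 v=7: → [10,12); WM=8
i=11 t=14 v=5: → [14,16); WM=12; [8,10) fires=1 [10,12) fires=3
i=12 t=9 v=6: DROP (t<12-0); WM=12
i=13 t=14 v=5: → [14,16); WM=12
i=14 t=15 v=4: → [14,16); WM=13
i=15 t=17 v=9: → [16,18); WM=13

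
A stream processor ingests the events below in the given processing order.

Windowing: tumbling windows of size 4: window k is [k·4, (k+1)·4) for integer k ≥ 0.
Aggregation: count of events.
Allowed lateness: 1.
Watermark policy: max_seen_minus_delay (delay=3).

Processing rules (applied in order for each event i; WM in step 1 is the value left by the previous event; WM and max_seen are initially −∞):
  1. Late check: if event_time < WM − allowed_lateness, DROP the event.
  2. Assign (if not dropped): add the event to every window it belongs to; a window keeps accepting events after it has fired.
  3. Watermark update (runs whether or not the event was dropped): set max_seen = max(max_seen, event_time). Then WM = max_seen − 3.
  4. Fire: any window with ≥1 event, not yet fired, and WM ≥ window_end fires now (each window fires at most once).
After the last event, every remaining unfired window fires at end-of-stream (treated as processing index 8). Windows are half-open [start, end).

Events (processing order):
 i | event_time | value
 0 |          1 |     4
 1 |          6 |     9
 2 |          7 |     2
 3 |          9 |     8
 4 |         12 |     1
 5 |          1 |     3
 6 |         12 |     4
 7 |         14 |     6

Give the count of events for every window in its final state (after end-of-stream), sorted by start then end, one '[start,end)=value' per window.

[0,4)=1 [4,8)=2 [8,12)=1 [12,16)=3

i=0 t=1 v=4: → [0,4); WM=-2
i=1 t=6 v=9: → [4,8); WM=3
i=2 t=7 v=2: → [4,8); WM=4; [0,4) fires=1
i=3 t=9 v=8: → [8,12); WM=6
i=4 t=12 v=1: → [12,16); WM=9; [4,8) fires=2
i=5 t=1 v=3: DROP (t<9-1); WM=9
i=6 t=12 v=4: → [12,16); WM=9
i=7 t=14 v=6: → [12,16); WM=11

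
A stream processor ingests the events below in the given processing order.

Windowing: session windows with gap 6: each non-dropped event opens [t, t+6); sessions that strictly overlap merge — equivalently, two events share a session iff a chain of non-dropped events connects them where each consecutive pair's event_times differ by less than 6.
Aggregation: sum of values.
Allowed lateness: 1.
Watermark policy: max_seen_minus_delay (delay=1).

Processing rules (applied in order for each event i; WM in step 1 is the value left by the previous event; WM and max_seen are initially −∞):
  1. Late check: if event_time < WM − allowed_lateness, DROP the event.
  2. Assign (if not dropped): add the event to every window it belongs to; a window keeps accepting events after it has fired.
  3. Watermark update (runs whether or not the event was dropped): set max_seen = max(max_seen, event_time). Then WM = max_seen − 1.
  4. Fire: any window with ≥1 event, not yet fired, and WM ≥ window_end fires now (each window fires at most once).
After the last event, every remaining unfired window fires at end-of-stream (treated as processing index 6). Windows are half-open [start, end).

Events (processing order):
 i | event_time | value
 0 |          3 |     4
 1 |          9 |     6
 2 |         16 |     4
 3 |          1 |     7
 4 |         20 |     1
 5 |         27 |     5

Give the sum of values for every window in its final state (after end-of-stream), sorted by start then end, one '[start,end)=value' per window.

[3,9)=4 [9,15)=6 [16,26)=5 [27,33)=5

i=0 t=3 v=4: → [3,9); WM=2
i=1 t=9 v=6: → [9,15); WM=8
i=2 t=16 v=4: → [16,22); WM=15
i=3 t=1 v=7: DROP (t<15-1); WM=15
i=4 t=20 v=1: → [16,26); WM=19
i=5 t=27 v=5: → [27,33); WM=26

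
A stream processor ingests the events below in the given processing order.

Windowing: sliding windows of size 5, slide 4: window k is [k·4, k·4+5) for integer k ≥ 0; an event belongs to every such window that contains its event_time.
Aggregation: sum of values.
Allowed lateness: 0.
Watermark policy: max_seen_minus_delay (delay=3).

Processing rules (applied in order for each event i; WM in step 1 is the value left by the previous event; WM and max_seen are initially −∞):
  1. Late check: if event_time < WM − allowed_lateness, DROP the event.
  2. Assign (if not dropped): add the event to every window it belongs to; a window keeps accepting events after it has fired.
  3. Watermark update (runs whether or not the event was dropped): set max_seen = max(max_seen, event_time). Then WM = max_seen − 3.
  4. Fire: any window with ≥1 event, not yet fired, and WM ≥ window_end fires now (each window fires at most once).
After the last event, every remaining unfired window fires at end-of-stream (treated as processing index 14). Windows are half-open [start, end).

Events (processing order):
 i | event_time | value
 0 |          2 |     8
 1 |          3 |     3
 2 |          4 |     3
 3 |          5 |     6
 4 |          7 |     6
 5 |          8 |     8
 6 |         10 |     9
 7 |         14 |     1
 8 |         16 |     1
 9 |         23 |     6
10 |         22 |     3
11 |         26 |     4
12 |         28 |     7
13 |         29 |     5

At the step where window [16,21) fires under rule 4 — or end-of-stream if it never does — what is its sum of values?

i=0 t=2 v=8: → [0,5); WM=-1
i=1 t=3 v=3: → [0,5); WM=0
i=2 t=4 v=3: → [4,9),[0,5); WM=1
i=3 t=5 v=6: → [4,9); WM=2
i=4 t=7 v=6: → [4,9); WM=4
i=5 t=8 v=8: → [8,13),[4,9); WM=5; [0,5) fires=14
i=6 t=10 v=9: → [8,13); WM=7
i=7 t=14 v=1: → [12,17); WM=11; [4,9) fires=23
i=8 t=16 v=1: → [16,21),[12,17); WM=13; [8,13) fires=17
i=9 t=23 v=6: → [20,25); WM=20; [12,17) fires=2
i=10 t=22 v=3: → [20,25); WM=20
i=11 t=26 v=4: → [24,29); WM=23; [16,21) fires=1
i=12 t=28 v=7: → [28,33),[24,29); WM=25; [20,25) fires=9
i=13 t=29 v=5: → [28,33); WM=26

1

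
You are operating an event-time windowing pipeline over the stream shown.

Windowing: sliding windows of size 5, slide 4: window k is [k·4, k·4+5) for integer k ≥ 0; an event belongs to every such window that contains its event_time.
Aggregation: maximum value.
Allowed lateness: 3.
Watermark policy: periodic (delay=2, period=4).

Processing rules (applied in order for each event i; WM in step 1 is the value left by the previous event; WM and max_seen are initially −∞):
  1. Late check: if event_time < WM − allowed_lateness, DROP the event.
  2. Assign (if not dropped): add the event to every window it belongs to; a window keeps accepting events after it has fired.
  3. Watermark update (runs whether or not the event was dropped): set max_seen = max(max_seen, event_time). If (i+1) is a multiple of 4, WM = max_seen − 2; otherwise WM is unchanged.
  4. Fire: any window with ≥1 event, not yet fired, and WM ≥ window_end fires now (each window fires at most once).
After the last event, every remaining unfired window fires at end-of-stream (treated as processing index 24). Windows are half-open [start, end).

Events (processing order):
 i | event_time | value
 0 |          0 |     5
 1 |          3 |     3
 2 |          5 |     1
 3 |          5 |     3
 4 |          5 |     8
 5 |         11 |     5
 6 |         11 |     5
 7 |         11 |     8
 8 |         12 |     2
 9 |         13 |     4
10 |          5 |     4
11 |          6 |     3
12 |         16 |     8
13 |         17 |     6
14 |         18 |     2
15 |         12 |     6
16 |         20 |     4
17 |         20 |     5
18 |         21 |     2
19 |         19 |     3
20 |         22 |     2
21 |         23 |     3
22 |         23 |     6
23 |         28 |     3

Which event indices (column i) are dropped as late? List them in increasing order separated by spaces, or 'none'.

i=0 t=0 v=5: → [0,5); WM=−∞
i=1 t=3 v=3: → [0,5); WM=−∞
i=2 t=5 v=1: → [4,9); WM=−∞
i=3 t=5 v=3: → [4,9); WM=3
i=4 t=5 v=8: → [4,9); WM=3
i=5 t=11 v=5: → [8,13); WM=3
i=6 t=11 v=5: → [8,13); WM=3
i=7 t=11 v=8: → [8,13); WM=9; [0,5) fires=5 [4,9) fires=8
i=8 t=12 v=2: → [12,17),[8,13); WM=9
i=9 t=13 v=4: → [12,17); WM=9
i=10 t=5 v=4: DROP (t<9-3); WM=9
i=11 t=6 v=3: → [4,9); WM=11
i=12 t=16 v=8: → [16,21),[12,17); WM=11
i=13 t=17 v=6: → [16,21); WM=11
i=14 t=18 v=2: → [16,21); WM=11
i=15 t=12 v=6: → [12,17),[8,13); WM=16; [8,13) fires=8
i=16 t=20 v=4: → [20,25),[16,21); WM=16
i=17 t=20 v=5: → [20,25),[16,21); WM=16
i=18 t=21 v=2: → [20,25); WM=16
i=19 t=19 v=3: → [16,21); WM=19; [12,17) fires=8
i=20 t=22 v=2: → [20,25); WM=19
i=21 t=23 v=3: → [20,25); WM=19
i=22 t=23 v=6: → [20,25); WM=19
i=23 t=28 v=3: → [28,33),[24,29); WM=26; [16,21) fires=8 [20,25) fires=6

10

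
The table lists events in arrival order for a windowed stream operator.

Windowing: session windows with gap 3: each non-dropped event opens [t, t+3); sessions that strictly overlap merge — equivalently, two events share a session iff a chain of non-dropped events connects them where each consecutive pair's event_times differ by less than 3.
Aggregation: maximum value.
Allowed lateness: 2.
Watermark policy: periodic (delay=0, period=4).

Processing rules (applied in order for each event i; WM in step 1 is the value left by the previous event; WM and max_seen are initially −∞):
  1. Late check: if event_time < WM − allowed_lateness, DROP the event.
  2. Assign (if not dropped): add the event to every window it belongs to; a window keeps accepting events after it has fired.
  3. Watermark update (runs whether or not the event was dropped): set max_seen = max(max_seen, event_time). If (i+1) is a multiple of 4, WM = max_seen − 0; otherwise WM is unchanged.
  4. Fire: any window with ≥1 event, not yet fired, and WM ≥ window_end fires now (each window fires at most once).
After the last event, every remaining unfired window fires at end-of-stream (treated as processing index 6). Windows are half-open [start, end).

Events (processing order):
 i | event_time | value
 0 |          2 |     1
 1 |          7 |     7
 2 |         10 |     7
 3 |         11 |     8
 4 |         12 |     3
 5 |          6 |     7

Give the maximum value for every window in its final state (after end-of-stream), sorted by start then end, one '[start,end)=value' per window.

i=0 t=2 v=1: → [2,5); WM=−∞
i=1 t=7 v=7: → [7,10); WM=−∞
i=2 t=10 v=7: → [10,13); WM=−∞
i=3 t=11 v=8: → [10,14); WM=11
i=4 t=12 v=3: → [10,15); WM=11
i=5 t=6 v=7: DROP (t<11-2); WM=11

[2,5)=1 [7,10)=7 [10,15)=8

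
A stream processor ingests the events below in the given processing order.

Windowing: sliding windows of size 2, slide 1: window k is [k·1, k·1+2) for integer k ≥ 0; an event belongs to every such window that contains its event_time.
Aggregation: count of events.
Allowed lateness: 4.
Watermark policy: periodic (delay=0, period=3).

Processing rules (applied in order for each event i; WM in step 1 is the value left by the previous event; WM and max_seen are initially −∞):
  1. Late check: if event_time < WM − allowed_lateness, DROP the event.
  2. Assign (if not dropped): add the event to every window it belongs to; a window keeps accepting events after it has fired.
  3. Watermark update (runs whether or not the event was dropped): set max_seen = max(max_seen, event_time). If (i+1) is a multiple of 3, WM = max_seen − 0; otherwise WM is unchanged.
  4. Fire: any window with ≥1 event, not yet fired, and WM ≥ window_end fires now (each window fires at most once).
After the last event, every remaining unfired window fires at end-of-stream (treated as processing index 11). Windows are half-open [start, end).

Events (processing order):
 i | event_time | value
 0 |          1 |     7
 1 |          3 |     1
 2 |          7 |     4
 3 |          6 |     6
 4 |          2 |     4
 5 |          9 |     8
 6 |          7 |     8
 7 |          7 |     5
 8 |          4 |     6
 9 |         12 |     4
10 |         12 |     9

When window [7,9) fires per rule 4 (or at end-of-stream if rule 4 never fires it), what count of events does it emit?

1

i=0 t=1 v=7: → [1,3),[0,2); WM=−∞
i=1 t=3 v=1: → [3,5),[2,4); WM=−∞
i=2 t=7 v=4: → [7,9),[6,8); WM=7; [0,2) fires=1 [1,3) fires=1 [2,4) fires=1 [3,5) fires=1
i=3 t=6 v=6: → [6,8),[5,7); WM=7; [5,7) fires=1
i=4 t=2 v=4: DROP (t<7-4); WM=7
i=5 t=9 v=8: → [9,11),[8,10); WM=9; [6,8) fires=2 [7,9) fires=1
i=6 t=7 v=8: → [7,9),[6,8); WM=9
i=7 t=7 v=5: → [7,9),[6,8); WM=9
i=8 t=4 v=6: DROP (t<9-4); WM=9
i=9 t=12 v=4: → [12,14),[11,13); WM=9
i=10 t=12 v=9: → [12,14),[11,13); WM=9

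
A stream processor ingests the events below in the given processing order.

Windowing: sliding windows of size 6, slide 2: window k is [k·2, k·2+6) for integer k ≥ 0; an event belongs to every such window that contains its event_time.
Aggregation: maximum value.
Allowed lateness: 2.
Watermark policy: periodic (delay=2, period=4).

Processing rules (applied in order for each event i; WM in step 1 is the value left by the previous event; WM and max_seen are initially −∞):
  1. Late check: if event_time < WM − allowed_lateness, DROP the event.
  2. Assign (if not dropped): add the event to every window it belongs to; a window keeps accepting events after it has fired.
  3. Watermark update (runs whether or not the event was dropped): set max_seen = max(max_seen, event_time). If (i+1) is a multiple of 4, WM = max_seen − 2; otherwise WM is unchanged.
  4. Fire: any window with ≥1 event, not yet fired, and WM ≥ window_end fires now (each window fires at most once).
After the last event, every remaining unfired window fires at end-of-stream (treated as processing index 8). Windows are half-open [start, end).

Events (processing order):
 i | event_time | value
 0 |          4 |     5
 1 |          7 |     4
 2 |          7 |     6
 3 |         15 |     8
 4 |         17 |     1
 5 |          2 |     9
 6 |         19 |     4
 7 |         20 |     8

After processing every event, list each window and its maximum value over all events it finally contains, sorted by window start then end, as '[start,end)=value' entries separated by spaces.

[0,6)=5 [2,8)=6 [4,10)=6 [6,12)=6 [10,16)=8 [12,18)=8 [14,20)=8 [16,22)=8 [18,24)=8 [20,26)=8

i=0 t=4 v=5: → [4,10),[2,8),[0,6); WM=−∞
i=1 t=7 v=4: → [6,12),[4,10),[2,8); WM=−∞
i=2 t=7 v=6: → [6,12),[4,10),[2,8); WM=−∞
i=3 t=15 v=8: → [14,20),[12,18),[10,16); WM=13; [0,6) fires=5 [2,8) fires=6 [4,10) fires=6 [6,12) fires=6
i=4 t=17 v=1: → [16,22),[14,20),[12,18); WM=13
i=5 t=2 v=9: DROP (t<13-2); WM=13
i=6 t=19 v=4: → [18,24),[16,22),[14,20); WM=13
i=7 t=20 v=8: → [20,26),[18,24),[16,22); WM=18; [10,16) fires=8 [12,18) fires=8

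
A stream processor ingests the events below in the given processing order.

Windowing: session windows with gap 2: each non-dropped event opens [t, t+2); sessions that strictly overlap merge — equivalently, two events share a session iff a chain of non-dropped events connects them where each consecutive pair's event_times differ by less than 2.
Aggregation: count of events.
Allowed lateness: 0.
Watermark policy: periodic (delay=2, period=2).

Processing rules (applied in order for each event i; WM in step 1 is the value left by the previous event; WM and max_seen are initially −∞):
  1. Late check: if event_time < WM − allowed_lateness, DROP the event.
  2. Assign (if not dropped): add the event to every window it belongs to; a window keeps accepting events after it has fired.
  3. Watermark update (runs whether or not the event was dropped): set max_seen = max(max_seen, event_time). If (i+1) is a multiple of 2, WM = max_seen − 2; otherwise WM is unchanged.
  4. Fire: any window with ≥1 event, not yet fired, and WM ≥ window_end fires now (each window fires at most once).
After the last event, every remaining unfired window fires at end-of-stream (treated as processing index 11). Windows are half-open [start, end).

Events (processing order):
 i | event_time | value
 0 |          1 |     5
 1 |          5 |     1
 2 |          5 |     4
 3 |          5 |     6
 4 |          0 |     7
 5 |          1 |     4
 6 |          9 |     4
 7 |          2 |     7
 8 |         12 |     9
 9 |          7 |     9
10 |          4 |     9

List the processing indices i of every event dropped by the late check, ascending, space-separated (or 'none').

4 5 7 10

i=0 t=1 v=5: → [1,3); WM=−∞
i=1 t=5 v=1: → [5,7); WM=3
i=2 t=5 v=4: → [5,7); WM=3
i=3 t=5 v=6: → [5,7); WM=3
i=4 t=0 v=7: DROP (t<3-0); WM=3
i=5 t=1 v=4: DROP (t<3-0); WM=3
i=6 t=9 v=4: → [9,11); WM=3
i=7 t=2 v=7: DROP (t<3-0); WM=7
i=8 t=12 v=9: → [12,14); WM=7
i=9 t=7 v=9: → [7,9); WM=10
i=10 t=4 v=9: DROP (t<10-0); WM=10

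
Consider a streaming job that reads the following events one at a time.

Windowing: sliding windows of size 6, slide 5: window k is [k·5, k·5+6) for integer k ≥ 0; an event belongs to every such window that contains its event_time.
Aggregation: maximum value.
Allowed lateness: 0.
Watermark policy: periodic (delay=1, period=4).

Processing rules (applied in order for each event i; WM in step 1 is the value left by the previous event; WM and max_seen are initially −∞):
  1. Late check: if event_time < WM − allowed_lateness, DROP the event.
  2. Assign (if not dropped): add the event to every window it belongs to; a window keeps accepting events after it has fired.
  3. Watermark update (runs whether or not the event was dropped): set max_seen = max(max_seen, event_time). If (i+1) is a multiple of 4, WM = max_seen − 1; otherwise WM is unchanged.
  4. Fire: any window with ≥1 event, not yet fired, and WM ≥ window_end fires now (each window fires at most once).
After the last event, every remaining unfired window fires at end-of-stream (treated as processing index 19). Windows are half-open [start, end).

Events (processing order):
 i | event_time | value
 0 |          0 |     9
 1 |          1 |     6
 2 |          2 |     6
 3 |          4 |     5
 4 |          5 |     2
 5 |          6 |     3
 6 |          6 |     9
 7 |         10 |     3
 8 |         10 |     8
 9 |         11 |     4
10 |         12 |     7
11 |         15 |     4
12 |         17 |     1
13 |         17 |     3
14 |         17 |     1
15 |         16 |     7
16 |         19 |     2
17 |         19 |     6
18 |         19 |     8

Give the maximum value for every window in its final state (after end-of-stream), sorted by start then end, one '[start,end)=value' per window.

[0,6)=9 [5,11)=9 [10,16)=8 [15,21)=8

i=0 t=0 v=9: → [0,6); WM=−∞
i=1 t=1 v=6: → [0,6); WM=−∞
i=2 t=2 v=6: → [0,6); WM=−∞
i=3 t=4 v=5: → [0,6); WM=3
i=4 t=5 v=2: → [5,11),[0,6); WM=3
i=5 t=6 v=3: → [5,11); WM=3
i=6 t=6 v=9: → [5,11); WM=3
i=7 t=10 v=3: → [10,16),[5,11); WM=9; [0,6) fires=9
i=8 t=10 v=8: → [10,16),[5,11); WM=9
i=9 t=11 v=4: → [10,16); WM=9
i=10 t=12 v=7: → [10,16); WM=9
i=11 t=15 v=4: → [15,21),[10,16); WM=14; [5,11) fires=9
i=12 t=17 v=1: → [15,21); WM=14
i=13 t=17 v=3: → [15,21); WM=14
i=14 t=17 v=1: → [15,21); WM=14
i=15 t=16 v=7: → [15,21); WM=16; [10,16) fires=8
i=16 t=19 v=2: → [15,21); WM=16
i=17 t=19 v=6: → [15,21); WM=16
i=18 t=19 v=8: → [15,21); WM=16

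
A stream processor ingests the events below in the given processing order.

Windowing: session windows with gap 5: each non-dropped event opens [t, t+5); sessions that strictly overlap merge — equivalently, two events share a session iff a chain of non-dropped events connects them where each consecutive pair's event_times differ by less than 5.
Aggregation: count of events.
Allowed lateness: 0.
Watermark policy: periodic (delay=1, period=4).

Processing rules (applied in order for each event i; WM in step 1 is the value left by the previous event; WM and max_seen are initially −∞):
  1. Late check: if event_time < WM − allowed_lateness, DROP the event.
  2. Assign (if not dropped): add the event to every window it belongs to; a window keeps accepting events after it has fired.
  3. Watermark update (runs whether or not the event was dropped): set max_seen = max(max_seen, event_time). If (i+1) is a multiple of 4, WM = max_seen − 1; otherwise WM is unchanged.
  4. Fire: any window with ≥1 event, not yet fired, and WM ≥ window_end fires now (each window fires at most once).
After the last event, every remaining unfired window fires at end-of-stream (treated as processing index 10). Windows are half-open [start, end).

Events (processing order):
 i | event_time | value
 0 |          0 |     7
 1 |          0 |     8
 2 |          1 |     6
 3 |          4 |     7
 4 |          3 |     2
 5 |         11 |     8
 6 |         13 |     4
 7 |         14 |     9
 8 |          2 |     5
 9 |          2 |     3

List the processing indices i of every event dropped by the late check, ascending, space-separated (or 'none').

i=0 t=0 v=7: → [0,5); WM=−∞
i=1 t=0 v=8: → [0,5); WM=−∞
i=2 t=1 v=6: → [0,6); WM=−∞
i=3 t=4 v=7: → [0,9); WM=3
i=4 t=3 v=2: → [0,9); WM=3
i=5 t=11 v=8: → [11,16); WM=3
i=6 t=13 v=4: → [11,18); WM=3
i=7 t=14 v=9: → [11,19); WM=13
i=8 t=2 v=5: DROP (t<13-0); WM=13
i=9 t=2 v=3: DROP (t<13-0); WM=13

8 9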